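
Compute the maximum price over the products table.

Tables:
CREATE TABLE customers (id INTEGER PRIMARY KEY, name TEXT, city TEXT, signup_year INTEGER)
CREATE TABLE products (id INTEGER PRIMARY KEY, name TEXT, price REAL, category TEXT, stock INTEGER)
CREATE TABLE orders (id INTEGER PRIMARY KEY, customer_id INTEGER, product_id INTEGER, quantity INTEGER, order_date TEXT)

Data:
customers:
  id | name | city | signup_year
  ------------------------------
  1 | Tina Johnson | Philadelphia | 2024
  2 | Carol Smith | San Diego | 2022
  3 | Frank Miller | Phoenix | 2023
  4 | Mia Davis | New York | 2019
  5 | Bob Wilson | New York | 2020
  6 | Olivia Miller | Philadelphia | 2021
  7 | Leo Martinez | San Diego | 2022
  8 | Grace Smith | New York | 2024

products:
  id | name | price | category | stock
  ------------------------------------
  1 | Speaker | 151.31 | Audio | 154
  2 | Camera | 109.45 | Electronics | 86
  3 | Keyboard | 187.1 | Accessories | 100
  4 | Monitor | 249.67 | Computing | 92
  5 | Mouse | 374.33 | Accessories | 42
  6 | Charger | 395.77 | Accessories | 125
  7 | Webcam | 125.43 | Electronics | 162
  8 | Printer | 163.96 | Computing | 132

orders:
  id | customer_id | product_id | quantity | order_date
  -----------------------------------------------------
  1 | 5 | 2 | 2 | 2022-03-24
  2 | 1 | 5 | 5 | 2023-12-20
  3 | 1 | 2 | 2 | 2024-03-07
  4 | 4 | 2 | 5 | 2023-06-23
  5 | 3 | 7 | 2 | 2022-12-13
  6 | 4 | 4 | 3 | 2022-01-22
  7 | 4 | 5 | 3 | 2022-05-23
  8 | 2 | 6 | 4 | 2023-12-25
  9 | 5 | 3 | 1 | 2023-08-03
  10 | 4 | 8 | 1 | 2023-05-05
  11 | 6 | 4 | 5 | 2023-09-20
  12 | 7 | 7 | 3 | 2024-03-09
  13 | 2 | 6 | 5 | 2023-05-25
SELECT MAX(price) FROM products

Execution result:
395.77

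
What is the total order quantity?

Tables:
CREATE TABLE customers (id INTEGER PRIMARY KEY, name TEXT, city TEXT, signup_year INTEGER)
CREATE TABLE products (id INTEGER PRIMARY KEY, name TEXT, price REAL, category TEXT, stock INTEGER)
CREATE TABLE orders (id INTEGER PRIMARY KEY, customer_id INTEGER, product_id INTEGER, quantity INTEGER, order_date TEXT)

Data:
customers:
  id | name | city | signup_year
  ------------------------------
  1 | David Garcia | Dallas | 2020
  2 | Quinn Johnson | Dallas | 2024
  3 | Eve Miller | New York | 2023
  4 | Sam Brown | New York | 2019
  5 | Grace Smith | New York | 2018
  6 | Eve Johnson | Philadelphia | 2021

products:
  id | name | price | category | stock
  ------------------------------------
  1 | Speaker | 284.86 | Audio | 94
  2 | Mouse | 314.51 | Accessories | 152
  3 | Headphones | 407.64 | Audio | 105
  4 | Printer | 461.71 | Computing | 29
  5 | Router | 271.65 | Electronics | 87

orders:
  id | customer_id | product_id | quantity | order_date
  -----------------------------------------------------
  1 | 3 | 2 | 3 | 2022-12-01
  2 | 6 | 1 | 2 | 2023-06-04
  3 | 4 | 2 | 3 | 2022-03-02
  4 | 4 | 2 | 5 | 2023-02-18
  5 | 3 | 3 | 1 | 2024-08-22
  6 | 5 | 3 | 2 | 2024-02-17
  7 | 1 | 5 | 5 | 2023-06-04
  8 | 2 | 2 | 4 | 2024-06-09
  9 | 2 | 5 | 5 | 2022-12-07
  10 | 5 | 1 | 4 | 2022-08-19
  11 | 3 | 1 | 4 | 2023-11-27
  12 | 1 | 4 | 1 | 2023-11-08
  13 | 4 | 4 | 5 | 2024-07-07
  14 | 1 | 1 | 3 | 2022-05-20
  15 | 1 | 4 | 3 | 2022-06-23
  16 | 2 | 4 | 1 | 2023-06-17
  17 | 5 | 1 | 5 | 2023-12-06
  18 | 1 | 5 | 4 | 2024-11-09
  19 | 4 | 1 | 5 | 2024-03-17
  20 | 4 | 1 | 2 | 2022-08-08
SELECT SUM(quantity) FROM orders

Execution result:
67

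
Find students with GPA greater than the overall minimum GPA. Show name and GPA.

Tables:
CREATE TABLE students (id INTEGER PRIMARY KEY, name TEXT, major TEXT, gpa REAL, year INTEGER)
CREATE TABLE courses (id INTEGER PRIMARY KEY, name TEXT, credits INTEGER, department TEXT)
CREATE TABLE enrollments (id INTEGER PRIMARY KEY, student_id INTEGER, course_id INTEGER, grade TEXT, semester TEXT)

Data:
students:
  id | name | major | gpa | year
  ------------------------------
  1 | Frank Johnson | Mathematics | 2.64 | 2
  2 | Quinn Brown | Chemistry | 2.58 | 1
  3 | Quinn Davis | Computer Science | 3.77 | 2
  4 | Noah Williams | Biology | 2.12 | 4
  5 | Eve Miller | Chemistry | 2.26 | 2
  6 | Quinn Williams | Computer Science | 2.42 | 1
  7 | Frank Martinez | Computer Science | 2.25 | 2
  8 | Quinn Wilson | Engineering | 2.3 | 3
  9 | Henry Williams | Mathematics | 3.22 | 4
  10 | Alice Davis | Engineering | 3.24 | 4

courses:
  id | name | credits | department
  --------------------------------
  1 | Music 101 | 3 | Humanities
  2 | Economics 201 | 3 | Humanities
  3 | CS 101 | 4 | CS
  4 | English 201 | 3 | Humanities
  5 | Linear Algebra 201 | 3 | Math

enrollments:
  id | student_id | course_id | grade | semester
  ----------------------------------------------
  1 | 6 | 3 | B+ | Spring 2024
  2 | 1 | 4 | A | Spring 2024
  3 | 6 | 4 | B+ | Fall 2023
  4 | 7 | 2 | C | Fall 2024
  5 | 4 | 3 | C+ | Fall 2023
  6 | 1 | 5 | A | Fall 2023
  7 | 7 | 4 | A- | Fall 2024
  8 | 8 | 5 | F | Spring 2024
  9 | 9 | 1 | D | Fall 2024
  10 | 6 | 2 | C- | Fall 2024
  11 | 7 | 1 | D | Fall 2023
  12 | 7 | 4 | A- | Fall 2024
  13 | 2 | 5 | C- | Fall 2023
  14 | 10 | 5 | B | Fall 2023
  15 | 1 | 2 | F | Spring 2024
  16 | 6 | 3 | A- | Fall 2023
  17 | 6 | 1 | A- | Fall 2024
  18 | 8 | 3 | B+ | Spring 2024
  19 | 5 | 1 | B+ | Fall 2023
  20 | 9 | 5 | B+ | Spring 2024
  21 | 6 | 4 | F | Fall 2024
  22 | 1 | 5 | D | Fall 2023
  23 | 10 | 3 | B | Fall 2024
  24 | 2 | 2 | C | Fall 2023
SELECT name, gpa FROM students WHERE gpa > (SELECT MIN(gpa) FROM students)

Execution result:
name | gpa
Frank Johnson | 2.64
Quinn Brown | 2.58
Quinn Davis | 3.77
Eve Miller | 2.26
Quinn Williams | 2.42
Frank Martinez | 2.25
Quinn Wilson | 2.30
Henry Williams | 3.22
Alice Davis | 3.24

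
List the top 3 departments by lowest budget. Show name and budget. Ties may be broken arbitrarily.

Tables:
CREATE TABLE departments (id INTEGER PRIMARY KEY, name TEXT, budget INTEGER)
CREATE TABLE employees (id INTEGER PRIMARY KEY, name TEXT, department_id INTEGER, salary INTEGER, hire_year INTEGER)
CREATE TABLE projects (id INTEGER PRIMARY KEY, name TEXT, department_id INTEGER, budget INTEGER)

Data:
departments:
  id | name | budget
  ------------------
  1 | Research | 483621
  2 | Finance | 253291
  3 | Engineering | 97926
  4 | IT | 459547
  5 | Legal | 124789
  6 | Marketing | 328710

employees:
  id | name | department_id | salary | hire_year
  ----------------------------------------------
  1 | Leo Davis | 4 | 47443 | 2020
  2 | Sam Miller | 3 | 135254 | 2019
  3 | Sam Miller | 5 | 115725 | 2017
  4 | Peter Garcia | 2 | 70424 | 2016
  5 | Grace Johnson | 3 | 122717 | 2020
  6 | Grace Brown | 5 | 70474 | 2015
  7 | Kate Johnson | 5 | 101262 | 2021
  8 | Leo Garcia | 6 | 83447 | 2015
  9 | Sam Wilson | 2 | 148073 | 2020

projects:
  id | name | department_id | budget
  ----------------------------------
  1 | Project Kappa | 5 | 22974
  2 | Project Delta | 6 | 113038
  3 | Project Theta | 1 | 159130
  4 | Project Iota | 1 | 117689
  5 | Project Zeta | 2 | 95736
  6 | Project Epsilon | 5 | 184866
SELECT name, budget FROM departments ORDER BY budget ASC LIMIT 3

Execution result:
name | budget
Engineering | 97926
Legal | 124789
Finance | 253291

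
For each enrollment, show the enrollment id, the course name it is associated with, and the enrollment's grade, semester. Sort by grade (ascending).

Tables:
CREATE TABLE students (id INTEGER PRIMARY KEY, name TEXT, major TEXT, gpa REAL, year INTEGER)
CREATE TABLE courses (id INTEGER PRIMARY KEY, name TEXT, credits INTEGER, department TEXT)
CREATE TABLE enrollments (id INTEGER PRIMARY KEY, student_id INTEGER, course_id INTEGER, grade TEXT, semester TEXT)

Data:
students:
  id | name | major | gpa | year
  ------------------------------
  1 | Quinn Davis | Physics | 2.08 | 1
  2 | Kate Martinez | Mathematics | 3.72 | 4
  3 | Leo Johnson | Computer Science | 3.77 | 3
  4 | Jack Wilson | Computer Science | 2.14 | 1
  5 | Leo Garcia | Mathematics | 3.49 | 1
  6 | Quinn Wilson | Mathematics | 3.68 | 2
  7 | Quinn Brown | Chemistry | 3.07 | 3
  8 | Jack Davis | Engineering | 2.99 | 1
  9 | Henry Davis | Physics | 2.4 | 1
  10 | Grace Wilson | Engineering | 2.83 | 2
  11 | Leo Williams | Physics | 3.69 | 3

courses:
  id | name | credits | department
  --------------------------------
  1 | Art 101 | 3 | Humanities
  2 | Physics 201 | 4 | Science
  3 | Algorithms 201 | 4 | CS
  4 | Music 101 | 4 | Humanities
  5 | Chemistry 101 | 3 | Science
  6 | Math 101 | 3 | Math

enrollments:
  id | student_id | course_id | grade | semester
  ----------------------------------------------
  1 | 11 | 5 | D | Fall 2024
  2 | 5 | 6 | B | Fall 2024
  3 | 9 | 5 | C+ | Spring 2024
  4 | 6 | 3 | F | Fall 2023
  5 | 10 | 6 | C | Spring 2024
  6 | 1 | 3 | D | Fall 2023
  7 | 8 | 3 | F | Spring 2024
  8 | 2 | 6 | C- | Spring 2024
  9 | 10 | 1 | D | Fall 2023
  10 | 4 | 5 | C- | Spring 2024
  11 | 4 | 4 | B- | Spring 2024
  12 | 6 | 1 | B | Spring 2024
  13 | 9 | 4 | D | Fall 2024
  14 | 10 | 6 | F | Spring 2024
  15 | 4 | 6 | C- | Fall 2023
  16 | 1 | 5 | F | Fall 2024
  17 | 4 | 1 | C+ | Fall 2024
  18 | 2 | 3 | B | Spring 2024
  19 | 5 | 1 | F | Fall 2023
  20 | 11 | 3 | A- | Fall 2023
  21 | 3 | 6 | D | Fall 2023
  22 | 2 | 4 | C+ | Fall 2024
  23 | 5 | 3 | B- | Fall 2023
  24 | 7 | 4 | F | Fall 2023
SELECT c.id, p.name AS course, c.grade, c.semester FROM enrollments c JOIN courses p ON c.course_id = p.id ORDER BY c.grade ASC

Execution result:
id | course | grade | semester
20 | Algorithms 201 | A- | Fall 2023
2 | Math 101 | B | Fall 2024
12 | Art 101 | B | Spring 2024
18 | Algorithms 201 | B | Spring 2024
11 | Music 101 | B- | Spring 2024
23 | Algorithms 201 | B- | Fall 2023
5 | Math 101 | C | Spring 2024
3 | Chemistry 101 | C+ | Spring 2024
17 | Art 101 | C+ | Fall 2024
22 | Music 101 | C+ | Fall 2024
8 | Math 101 | C- | Spring 2024
10 | Chemistry 101 | C- | Spring 2024
15 | Math 101 | C- | Fall 2023
1 | Chemistry 101 | D | Fall 2024
6 | Algorithms 201 | D | Fall 2023
9 | Art 101 | D | Fall 2023
13 | Music 101 | D | Fall 2024
21 | Math 101 | D | Fall 2023
4 | Algorithms 201 | F | Fall 2023
7 | Algorithms 201 | F | Spring 2024
14 | Math 101 | F | Spring 2024
16 | Chemistry 101 | F | Fall 2024
19 | Art 101 | F | Fall 2023
24 | Music 101 | F | Fall 2023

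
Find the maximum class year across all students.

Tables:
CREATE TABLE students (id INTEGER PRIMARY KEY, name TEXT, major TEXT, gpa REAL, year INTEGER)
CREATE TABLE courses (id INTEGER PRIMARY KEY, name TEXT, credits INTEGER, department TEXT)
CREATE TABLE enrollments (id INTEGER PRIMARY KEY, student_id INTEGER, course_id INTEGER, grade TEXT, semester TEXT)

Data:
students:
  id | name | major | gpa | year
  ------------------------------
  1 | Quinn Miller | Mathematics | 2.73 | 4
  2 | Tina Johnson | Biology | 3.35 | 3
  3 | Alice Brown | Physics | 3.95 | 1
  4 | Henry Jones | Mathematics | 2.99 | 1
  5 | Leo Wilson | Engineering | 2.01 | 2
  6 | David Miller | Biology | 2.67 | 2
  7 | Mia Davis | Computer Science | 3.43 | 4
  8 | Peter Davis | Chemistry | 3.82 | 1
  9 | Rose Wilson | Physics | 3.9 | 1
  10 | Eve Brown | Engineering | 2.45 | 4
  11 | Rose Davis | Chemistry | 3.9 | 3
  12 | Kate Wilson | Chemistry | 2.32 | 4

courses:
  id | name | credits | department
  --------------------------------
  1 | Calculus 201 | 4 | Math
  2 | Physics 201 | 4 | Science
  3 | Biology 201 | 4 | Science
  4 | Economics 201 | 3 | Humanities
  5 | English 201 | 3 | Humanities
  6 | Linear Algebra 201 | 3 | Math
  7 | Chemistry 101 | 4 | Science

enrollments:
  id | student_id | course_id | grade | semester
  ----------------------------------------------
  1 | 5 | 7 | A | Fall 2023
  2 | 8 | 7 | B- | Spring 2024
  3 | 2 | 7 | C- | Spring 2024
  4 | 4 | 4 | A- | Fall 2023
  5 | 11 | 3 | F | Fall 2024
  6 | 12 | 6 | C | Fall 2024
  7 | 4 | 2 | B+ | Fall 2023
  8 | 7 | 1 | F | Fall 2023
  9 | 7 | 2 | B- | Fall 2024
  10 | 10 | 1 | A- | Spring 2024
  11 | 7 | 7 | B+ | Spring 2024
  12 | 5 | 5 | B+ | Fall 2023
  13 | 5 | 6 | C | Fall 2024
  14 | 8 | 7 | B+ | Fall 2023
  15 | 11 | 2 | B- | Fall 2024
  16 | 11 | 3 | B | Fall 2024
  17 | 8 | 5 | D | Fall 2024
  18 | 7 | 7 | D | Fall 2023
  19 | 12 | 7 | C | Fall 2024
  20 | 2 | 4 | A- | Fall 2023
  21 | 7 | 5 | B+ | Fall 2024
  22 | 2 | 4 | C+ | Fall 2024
SELECT MAX(year) FROM students

Execution result:
4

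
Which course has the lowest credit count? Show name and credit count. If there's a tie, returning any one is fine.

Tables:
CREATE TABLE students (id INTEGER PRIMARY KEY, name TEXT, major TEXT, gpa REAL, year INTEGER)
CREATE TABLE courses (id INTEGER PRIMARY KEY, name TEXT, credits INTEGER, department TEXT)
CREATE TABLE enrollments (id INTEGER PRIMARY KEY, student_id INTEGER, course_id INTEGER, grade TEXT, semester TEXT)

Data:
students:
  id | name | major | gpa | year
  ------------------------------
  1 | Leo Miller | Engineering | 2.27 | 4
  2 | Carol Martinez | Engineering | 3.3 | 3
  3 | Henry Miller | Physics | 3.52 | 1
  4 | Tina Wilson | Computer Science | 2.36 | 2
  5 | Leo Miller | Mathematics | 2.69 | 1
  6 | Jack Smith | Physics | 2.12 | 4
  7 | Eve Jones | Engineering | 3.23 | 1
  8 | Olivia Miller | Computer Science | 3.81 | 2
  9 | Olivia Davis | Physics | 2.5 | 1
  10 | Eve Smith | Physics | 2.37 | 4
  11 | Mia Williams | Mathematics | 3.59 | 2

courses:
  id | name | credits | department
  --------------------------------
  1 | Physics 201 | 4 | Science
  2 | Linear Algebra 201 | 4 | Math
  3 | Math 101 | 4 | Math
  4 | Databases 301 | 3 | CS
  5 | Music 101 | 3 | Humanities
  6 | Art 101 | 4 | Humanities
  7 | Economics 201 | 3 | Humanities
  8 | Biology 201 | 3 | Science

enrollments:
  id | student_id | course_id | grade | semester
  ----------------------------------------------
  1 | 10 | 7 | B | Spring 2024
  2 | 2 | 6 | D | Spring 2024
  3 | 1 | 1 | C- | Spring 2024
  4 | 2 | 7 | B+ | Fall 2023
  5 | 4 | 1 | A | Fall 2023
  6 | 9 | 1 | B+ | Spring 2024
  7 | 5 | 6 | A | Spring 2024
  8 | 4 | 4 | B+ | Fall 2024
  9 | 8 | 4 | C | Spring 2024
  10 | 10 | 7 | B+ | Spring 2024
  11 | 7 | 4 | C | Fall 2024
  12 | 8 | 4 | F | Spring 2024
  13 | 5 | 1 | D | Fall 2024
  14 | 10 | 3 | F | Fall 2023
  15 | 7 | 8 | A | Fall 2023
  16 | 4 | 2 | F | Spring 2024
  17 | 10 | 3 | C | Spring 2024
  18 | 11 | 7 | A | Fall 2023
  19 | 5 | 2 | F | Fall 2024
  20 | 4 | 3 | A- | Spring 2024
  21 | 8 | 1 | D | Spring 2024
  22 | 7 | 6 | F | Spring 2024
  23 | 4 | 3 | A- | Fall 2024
SELECT name, credits FROM courses ORDER BY credits ASC LIMIT 1

Execution result:
name | credits
Databases 301 | 3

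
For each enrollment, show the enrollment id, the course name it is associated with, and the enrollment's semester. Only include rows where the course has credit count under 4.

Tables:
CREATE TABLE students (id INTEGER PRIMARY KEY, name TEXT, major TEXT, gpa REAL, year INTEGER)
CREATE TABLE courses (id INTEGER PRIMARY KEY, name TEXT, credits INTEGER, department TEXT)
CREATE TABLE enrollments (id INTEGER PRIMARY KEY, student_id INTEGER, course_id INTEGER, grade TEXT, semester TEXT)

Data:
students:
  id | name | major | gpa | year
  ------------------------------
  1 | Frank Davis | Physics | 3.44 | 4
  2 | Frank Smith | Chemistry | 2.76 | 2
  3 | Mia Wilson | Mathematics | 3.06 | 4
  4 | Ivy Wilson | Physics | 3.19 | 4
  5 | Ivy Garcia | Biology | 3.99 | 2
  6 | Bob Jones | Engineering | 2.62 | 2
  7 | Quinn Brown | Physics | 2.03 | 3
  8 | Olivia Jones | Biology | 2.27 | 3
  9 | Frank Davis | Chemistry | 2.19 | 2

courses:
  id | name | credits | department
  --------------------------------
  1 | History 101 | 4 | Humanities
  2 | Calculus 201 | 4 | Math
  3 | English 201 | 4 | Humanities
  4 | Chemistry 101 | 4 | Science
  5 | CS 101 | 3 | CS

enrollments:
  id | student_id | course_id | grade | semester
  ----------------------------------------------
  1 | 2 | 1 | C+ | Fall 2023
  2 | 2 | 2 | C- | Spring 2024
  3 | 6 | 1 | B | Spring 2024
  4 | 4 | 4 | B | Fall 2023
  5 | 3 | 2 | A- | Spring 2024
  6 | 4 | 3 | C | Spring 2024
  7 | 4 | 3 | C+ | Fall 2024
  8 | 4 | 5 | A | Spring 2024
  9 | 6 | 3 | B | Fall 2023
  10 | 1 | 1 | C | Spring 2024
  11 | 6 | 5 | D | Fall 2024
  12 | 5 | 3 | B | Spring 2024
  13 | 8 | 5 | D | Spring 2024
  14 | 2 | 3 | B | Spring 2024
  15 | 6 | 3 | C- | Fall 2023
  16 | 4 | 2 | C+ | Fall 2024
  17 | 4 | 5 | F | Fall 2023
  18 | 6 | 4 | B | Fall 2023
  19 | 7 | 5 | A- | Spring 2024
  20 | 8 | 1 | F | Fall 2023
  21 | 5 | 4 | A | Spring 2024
SELECT c.id, p.name AS course, c.semester FROM enrollments c JOIN courses p ON c.course_id = p.id WHERE p.credits < 4

Execution result:
id | course | semester
8 | CS 101 | Spring 2024
11 | CS 101 | Fall 2024
13 | CS 101 | Spring 2024
17 | CS 101 | Fall 2023
19 | CS 101 | Spring 2024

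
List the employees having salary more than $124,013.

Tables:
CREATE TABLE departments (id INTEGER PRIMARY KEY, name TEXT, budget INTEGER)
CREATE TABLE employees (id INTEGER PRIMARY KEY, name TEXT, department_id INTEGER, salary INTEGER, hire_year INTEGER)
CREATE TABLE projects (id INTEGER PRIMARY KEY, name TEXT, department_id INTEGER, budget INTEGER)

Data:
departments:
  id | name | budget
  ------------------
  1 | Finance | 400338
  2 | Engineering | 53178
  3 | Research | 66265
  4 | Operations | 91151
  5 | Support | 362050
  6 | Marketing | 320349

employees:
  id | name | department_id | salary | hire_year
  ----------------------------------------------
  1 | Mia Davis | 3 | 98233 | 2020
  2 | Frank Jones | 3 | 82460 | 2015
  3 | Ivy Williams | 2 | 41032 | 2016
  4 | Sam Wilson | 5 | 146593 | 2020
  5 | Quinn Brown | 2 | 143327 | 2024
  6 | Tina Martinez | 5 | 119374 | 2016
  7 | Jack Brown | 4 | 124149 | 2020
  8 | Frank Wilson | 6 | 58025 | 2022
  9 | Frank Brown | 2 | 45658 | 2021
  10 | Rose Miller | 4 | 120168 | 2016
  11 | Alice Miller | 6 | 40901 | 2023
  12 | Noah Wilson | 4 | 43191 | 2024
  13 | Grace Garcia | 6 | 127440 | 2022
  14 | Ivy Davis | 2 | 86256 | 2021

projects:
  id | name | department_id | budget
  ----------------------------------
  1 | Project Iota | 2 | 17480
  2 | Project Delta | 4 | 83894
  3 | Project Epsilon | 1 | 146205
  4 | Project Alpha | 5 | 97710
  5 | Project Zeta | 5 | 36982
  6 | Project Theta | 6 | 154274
SELECT name, salary FROM employees WHERE salary > 124013

Execution result:
name | salary
Sam Wilson | 146593
Quinn Brown | 143327
Jack Brown | 124149
Grace Garcia | 127440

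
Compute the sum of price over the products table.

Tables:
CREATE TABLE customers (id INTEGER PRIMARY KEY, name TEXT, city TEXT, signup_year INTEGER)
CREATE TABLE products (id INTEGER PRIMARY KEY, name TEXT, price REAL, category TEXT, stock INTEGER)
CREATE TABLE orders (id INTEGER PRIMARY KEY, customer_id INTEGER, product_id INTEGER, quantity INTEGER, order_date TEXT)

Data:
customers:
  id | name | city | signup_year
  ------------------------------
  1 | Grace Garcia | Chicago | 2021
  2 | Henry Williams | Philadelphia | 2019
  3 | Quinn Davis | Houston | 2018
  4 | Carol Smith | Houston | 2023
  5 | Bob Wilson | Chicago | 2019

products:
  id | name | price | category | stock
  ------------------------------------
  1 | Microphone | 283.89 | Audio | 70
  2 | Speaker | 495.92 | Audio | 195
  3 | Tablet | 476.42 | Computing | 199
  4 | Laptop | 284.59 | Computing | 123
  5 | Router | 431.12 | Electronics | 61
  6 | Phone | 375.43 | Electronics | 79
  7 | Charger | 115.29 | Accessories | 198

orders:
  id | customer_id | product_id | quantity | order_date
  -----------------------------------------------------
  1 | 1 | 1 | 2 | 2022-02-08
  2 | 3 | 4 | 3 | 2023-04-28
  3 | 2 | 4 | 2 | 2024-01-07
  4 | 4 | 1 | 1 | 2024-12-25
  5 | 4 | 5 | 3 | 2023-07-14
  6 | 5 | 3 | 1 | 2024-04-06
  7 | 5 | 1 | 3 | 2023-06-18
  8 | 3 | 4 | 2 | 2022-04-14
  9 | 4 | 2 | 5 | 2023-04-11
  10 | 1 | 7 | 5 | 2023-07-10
SELECT SUM(price) FROM products

Execution result:
2462.66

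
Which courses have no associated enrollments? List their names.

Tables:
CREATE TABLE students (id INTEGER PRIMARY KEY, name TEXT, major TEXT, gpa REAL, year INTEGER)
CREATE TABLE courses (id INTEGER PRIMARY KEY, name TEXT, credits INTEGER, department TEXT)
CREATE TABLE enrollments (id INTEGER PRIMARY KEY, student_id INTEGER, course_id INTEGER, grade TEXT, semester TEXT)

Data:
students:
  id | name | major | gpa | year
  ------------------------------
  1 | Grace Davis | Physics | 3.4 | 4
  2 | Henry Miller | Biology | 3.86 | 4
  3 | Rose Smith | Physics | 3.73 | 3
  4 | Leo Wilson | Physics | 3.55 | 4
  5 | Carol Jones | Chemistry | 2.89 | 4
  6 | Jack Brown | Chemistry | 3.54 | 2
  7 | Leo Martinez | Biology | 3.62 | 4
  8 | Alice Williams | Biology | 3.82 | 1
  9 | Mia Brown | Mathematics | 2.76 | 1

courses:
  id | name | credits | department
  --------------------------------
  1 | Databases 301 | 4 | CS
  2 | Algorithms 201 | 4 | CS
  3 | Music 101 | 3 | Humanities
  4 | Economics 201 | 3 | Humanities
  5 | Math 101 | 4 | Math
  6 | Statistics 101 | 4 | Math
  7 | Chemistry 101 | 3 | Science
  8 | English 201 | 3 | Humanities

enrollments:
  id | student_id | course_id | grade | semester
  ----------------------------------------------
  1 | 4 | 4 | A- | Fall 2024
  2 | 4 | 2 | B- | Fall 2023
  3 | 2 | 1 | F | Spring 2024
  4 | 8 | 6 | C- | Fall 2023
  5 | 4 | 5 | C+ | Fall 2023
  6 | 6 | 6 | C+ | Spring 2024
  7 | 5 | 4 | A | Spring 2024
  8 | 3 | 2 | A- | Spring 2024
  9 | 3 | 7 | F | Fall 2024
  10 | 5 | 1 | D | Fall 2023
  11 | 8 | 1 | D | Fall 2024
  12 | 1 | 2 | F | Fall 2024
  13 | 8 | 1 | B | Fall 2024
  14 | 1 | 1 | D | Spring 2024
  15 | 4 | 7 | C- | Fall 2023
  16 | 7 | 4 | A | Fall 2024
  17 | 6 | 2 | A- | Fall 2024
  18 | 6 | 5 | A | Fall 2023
SELECT p.name FROM courses p LEFT JOIN enrollments c ON c.course_id = p.id WHERE c.id IS NULL

Execution result:
name
Music 101
English 201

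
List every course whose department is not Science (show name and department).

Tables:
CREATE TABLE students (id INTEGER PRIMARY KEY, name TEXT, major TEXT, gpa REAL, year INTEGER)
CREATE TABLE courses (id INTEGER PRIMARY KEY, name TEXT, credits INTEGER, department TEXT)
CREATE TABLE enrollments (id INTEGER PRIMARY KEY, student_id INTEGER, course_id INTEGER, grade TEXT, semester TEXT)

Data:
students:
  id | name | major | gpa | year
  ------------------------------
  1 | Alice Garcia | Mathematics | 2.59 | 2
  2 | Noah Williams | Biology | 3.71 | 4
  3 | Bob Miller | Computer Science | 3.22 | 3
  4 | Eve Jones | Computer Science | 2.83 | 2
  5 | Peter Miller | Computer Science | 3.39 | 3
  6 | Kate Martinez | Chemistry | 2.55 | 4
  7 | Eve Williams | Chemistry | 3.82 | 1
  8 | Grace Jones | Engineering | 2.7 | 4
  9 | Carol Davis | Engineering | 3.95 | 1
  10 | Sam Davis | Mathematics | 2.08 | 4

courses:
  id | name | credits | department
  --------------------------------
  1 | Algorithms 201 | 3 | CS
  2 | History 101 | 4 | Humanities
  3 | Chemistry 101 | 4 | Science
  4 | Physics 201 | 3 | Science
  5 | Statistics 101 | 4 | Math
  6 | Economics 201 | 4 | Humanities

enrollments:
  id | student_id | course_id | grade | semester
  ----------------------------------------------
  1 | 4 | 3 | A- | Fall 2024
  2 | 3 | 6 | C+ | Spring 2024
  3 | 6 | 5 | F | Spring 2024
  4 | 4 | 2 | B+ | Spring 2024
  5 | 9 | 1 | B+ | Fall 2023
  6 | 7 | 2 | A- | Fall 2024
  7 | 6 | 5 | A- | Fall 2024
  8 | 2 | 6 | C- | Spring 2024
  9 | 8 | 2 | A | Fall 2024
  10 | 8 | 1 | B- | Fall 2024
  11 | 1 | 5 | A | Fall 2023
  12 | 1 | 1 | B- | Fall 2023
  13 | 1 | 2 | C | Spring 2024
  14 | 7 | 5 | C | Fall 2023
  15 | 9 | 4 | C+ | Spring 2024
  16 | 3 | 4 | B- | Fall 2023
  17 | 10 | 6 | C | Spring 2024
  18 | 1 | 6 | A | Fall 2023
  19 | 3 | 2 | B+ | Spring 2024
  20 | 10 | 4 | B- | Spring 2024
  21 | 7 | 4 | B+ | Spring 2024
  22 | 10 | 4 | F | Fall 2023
SELECT name, department FROM courses WHERE department <> 'Science'

Execution result:
name | department
Algorithms 201 | CS
History 101 | Humanities
Statistics 101 | Math
Economics 201 | Humanities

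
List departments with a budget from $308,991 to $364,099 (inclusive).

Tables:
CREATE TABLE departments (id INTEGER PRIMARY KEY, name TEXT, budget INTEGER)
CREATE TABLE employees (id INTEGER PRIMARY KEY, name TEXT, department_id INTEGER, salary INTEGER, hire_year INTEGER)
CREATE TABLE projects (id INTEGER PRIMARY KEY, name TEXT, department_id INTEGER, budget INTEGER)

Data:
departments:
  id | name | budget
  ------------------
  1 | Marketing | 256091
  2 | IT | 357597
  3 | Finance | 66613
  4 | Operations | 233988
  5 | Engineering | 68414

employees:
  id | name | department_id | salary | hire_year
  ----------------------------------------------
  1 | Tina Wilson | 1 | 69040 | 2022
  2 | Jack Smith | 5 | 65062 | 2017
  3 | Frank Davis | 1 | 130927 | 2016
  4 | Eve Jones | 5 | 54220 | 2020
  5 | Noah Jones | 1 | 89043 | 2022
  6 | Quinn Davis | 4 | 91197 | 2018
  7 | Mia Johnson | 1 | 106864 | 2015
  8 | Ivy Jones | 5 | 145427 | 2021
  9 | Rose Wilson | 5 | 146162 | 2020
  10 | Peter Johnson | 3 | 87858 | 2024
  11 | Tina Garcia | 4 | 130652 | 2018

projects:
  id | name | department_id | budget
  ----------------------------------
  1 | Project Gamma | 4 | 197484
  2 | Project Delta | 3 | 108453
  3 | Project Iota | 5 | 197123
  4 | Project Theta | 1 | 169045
SELECT name, budget FROM departments WHERE budget BETWEEN 308991 AND 364099

Execution result:
name | budget
IT | 357597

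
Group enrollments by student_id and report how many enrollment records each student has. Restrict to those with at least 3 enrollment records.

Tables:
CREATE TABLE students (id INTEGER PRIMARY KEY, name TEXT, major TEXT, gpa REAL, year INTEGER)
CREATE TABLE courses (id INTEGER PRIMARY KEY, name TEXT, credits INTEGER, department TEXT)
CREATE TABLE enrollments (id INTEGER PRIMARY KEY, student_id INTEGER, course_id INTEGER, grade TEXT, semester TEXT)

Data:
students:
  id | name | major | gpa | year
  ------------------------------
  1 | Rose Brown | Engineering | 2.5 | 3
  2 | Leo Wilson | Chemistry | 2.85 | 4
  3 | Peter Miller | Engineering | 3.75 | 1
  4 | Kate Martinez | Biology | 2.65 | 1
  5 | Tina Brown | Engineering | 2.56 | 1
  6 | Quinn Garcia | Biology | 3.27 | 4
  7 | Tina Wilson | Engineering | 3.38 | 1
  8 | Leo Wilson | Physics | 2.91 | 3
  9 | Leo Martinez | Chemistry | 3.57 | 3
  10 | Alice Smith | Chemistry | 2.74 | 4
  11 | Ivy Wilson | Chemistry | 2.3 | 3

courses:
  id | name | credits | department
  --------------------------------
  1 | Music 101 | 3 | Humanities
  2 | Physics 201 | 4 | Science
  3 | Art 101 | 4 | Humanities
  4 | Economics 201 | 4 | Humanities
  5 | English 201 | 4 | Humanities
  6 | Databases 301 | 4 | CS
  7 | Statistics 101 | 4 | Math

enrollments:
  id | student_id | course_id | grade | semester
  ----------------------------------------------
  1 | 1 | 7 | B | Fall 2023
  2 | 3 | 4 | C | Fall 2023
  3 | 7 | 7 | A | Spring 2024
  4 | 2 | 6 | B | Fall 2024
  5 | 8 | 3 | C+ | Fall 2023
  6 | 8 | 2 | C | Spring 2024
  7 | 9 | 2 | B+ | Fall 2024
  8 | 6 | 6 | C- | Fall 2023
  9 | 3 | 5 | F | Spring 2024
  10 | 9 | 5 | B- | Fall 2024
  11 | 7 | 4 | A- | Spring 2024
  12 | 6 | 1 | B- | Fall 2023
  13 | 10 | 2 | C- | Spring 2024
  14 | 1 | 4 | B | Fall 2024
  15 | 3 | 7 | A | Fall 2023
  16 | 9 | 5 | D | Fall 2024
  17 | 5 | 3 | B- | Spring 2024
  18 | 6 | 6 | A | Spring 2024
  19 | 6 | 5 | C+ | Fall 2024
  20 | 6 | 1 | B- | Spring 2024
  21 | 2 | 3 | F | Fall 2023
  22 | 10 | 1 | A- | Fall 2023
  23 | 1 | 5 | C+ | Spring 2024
SELECT student_id, COUNT(*) AS enrollment_count FROM enrollments GROUP BY student_id HAVING COUNT(*) >= 3

Execution result:
student_id | enrollment_count
1 | 3
3 | 3
6 | 5
9 | 3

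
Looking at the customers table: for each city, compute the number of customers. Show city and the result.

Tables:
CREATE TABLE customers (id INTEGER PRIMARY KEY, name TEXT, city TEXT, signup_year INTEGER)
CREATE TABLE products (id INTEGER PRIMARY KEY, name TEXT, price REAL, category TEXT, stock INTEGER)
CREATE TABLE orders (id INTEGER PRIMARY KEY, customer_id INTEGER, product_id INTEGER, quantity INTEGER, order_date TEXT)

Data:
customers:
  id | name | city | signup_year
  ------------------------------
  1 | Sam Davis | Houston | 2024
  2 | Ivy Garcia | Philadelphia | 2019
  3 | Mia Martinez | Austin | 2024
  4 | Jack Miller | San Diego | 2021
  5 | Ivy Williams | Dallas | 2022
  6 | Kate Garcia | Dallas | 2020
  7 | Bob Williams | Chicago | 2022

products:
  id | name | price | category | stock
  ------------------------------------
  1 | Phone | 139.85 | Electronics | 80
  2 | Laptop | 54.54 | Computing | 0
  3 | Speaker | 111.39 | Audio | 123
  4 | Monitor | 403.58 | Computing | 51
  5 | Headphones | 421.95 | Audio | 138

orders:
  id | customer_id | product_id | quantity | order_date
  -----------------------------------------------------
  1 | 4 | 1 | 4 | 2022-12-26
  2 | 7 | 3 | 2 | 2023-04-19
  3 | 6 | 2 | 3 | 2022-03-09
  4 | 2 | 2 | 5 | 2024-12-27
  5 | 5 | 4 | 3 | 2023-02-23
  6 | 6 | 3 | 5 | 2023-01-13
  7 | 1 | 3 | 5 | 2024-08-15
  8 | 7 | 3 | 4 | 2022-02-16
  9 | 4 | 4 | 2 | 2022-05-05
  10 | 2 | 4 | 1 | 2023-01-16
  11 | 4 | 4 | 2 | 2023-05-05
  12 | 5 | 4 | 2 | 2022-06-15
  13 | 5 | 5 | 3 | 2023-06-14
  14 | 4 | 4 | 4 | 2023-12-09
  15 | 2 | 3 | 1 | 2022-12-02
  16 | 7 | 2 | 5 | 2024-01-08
SELECT city, COUNT(*) AS n FROM customers GROUP BY city

Execution result:
city | n
Austin | 1
Chicago | 1
Dallas | 2
Houston | 1
Philadelphia | 1
San Diego | 1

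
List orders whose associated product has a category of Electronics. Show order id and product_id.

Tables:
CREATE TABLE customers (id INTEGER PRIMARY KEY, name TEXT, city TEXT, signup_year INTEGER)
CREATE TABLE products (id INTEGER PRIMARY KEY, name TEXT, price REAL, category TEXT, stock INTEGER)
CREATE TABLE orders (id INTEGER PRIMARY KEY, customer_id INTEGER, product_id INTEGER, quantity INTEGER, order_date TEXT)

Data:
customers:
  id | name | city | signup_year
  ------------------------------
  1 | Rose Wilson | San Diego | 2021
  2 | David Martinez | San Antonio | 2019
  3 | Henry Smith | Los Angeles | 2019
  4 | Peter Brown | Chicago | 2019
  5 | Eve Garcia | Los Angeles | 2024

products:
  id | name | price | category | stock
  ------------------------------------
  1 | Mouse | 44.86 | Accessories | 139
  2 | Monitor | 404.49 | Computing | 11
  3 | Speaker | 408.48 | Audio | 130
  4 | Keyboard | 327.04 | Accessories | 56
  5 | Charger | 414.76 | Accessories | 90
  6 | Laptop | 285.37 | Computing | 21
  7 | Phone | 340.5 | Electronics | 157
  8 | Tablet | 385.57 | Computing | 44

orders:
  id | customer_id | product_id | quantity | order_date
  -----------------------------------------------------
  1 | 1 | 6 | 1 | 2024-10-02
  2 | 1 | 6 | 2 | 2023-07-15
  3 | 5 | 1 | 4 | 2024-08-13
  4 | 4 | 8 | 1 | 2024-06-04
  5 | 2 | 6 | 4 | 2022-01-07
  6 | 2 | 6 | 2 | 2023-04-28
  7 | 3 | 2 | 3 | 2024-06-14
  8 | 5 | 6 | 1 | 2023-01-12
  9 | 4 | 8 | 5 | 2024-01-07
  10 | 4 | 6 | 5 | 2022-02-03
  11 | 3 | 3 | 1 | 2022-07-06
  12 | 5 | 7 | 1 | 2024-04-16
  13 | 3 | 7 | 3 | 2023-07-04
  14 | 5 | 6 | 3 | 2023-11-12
SELECT id, product_id FROM orders WHERE product_id IN (SELECT id FROM products WHERE category = 'Electronics')

Execution result:
id | product_id
12 | 7
13 | 7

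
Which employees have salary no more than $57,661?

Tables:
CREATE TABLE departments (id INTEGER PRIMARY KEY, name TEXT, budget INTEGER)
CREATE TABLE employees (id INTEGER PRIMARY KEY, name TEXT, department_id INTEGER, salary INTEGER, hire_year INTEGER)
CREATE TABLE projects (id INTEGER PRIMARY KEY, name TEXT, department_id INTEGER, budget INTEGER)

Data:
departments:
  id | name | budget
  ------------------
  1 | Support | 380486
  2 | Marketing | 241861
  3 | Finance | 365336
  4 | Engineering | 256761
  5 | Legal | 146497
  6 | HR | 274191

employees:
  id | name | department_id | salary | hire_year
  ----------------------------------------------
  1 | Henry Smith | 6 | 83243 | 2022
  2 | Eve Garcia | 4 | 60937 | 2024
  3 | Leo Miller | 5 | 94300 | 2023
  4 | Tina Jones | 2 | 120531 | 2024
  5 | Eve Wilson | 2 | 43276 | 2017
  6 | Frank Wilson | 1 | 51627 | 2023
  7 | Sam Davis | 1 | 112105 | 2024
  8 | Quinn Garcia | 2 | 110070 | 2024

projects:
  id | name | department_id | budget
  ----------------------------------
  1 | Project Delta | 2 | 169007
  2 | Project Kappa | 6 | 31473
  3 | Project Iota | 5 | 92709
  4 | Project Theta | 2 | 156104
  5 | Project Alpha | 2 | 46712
SELECT name, salary FROM employees WHERE salary <= 57661

Execution result:
name | salary
Eve Wilson | 43276
Frank Wilson | 51627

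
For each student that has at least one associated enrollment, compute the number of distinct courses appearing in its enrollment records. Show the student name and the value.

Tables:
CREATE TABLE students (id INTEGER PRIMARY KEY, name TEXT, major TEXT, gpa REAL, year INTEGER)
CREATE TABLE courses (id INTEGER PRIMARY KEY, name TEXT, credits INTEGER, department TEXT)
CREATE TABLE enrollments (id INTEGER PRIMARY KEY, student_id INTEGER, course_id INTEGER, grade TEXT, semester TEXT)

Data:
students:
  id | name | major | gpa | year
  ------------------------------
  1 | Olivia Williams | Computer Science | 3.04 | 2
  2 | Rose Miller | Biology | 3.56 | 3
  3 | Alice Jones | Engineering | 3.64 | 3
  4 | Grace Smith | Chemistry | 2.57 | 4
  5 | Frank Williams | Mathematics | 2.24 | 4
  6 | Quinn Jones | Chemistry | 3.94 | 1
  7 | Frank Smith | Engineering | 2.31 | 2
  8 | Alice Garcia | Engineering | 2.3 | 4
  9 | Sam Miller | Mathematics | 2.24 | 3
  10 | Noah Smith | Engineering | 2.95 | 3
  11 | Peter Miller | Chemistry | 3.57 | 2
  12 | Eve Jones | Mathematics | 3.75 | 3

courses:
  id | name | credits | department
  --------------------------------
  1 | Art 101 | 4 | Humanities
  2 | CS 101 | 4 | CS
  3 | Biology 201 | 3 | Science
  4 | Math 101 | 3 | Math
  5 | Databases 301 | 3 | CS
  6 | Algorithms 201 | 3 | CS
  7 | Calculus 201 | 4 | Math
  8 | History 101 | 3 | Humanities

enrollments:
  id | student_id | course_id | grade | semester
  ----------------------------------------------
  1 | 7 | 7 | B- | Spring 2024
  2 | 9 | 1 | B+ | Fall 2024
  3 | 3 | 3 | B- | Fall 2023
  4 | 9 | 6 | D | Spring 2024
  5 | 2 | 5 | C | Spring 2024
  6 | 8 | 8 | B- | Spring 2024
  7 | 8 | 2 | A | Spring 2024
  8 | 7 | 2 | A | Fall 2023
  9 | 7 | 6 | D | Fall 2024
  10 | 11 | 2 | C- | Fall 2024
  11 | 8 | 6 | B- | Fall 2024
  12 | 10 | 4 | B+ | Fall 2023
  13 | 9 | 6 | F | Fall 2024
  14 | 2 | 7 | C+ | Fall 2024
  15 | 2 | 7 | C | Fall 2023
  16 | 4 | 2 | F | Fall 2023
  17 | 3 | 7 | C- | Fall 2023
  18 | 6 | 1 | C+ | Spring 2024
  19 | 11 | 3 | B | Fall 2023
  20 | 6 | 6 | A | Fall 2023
SELECT p.name, COUNT(DISTINCT c.course_id) AS distinct_course_count FROM enrollments c JOIN students p ON c.student_id = p.id GROUP BY p.id, p.name

Execution result:
name | distinct_course_count
Rose Miller | 2
Alice Jones | 2
Grace Smith | 1
Quinn Jones | 2
Frank Smith | 3
Alice Garcia | 3
Sam Miller | 2
Noah Smith | 1
Peter Miller | 2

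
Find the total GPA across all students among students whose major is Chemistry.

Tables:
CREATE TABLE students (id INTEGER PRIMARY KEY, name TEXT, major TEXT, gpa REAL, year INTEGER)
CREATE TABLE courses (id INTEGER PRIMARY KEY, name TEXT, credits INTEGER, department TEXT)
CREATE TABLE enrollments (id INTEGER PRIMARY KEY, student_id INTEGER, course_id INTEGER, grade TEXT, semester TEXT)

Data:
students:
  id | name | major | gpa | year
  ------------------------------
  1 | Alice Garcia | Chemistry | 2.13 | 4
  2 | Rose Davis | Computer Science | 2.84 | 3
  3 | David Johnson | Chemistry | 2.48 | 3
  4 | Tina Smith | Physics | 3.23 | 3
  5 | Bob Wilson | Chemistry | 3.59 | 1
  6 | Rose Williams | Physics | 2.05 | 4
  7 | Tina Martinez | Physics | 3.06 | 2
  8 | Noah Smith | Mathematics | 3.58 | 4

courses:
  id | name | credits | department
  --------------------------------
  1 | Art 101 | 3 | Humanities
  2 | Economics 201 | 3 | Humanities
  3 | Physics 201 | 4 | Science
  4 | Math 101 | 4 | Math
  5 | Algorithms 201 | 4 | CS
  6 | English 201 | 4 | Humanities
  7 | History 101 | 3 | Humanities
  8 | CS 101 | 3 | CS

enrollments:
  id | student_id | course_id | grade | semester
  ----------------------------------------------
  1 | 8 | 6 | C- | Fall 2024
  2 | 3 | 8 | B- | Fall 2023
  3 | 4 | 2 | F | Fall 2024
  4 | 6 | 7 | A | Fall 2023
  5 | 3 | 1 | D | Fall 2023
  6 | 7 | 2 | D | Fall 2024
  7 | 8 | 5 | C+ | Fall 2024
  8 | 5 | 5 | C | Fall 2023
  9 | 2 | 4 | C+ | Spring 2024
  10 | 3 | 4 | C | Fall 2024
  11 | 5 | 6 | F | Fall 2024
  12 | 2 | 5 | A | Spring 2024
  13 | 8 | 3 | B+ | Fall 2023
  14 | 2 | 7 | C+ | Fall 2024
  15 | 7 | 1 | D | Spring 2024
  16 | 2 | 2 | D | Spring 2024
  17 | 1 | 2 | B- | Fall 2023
SELECT SUM(gpa) FROM students WHERE major = 'Chemistry'

Execution result:
8.20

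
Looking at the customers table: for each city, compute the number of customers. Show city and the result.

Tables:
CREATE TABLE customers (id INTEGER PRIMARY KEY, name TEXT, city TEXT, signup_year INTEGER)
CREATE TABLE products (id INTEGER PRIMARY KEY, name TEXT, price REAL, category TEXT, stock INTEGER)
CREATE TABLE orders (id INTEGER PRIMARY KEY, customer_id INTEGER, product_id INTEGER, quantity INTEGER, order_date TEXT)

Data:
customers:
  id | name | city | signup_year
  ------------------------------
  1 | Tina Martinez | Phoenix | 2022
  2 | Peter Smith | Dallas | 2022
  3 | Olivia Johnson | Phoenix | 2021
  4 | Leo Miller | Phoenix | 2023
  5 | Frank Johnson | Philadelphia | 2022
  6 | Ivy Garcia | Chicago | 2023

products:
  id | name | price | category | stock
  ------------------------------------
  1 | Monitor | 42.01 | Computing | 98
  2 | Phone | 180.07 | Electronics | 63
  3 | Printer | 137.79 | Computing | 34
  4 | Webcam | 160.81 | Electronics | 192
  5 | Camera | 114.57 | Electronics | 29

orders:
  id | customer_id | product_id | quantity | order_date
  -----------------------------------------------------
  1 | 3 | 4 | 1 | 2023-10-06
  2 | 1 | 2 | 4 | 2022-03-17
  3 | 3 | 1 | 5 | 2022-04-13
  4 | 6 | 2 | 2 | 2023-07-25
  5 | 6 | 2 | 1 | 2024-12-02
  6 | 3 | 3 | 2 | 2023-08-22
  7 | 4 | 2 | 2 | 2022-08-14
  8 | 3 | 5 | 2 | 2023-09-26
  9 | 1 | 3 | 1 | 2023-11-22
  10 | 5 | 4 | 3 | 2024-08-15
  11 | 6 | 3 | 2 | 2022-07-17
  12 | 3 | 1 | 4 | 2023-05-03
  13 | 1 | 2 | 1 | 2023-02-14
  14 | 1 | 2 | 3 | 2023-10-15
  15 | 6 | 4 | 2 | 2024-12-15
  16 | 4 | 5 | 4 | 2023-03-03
SELECT city, COUNT(*) AS n FROM customers GROUP BY city

Execution result:
city | n
Chicago | 1
Dallas | 1
Philadelphia | 1
Phoenix | 3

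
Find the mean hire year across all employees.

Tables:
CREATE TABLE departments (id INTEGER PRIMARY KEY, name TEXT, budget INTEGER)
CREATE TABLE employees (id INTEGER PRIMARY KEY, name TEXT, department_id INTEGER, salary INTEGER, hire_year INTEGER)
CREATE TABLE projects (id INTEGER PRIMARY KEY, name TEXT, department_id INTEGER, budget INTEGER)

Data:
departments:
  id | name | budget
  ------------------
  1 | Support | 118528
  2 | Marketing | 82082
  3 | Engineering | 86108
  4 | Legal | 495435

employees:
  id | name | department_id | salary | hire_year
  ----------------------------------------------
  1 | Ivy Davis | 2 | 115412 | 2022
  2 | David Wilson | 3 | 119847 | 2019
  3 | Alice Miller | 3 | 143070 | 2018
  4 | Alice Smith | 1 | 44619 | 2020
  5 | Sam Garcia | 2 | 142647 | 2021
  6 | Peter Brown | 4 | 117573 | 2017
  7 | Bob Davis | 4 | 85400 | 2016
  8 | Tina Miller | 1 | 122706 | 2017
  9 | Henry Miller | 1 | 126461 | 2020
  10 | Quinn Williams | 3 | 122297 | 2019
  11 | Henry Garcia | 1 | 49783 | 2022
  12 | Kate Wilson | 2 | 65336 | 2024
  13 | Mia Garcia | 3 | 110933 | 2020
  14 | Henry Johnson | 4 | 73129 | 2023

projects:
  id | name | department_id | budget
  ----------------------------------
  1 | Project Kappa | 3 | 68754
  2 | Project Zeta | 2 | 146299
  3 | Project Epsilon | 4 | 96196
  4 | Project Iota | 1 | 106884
SELECT AVG(hire_year) FROM employees

Execution result:
2019.86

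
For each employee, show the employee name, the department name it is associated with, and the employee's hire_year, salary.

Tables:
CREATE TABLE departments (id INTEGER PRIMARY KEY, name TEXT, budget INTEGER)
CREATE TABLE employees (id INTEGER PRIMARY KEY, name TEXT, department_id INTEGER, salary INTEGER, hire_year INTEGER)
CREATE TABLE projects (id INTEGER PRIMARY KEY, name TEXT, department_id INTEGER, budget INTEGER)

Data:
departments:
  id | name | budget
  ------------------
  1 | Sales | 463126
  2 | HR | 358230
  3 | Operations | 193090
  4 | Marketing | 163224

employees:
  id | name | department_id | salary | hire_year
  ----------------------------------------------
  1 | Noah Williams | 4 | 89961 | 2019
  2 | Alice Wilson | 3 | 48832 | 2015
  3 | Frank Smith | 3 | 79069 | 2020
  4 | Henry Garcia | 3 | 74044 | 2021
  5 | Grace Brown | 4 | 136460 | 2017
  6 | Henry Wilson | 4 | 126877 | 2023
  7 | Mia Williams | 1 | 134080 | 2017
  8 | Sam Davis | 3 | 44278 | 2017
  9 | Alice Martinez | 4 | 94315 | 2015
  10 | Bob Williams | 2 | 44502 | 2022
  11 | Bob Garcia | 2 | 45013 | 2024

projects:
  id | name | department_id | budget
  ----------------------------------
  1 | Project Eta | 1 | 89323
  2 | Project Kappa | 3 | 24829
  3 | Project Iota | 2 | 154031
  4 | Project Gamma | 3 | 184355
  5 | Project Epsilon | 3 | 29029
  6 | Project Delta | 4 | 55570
SELECT c.name, p.name AS department, c.hire_year, c.salary FROM employees c JOIN departments p ON c.department_id = p.id

Execution result:
name | department | hire_year | salary
Noah Williams | Marketing | 2019 | 89961
Alice Wilson | Operations | 2015 | 48832
Frank Smith | Operations | 2020 | 79069
Henry Garcia | Operations | 2021 | 74044
Grace Brown | Marketing | 2017 | 136460
Henry Wilson | Marketing | 2023 | 126877
Mia Williams | Sales | 2017 | 134080
Sam Davis | Operations | 2017 | 44278
Alice Martinez | Marketing | 2015 | 94315
Bob Williams | HR | 2022 | 44502
Bob Garcia | HR | 2024 | 45013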